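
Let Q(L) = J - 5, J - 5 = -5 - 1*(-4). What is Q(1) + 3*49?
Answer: 146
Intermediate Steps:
J = 4 (J = 5 + (-5 - 1*(-4)) = 5 + (-5 + 4) = 5 - 1 = 4)
Q(L) = -1 (Q(L) = 4 - 5 = -1)
Q(1) + 3*49 = -1 + 3*49 = -1 + 147 = 146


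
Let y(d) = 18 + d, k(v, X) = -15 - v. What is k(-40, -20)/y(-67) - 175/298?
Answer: -16025/14602 ≈ -1.0975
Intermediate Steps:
k(-40, -20)/y(-67) - 175/298 = (-15 - 1*(-40))/(18 - 67) - 175/298 = (-15 + 40)/(-49) - 175*1/298 = 25*(-1/49) - 175/298 = -25/49 - 175/298 = -16025/14602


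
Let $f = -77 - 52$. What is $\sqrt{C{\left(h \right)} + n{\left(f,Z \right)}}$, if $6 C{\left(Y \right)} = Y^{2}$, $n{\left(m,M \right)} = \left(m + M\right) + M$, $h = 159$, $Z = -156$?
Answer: $\frac{\sqrt{15090}}{2} \approx 61.421$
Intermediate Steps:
$f = -129$ ($f = -77 - 52 = -129$)
$n{\left(m,M \right)} = m + 2 M$ ($n{\left(m,M \right)} = \left(M + m\right) + M = m + 2 M$)
$C{\left(Y \right)} = \frac{Y^{2}}{6}$
$\sqrt{C{\left(h \right)} + n{\left(f,Z \right)}} = \sqrt{\frac{159^{2}}{6} + \left(-129 + 2 \left(-156\right)\right)} = \sqrt{\frac{1}{6} \cdot 25281 - 441} = \sqrt{\frac{8427}{2} - 441} = \sqrt{\frac{7545}{2}} = \frac{\sqrt{15090}}{2}$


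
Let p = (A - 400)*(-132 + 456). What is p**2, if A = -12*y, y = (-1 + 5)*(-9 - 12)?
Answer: 38805848064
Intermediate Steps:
y = -84 (y = 4*(-21) = -84)
A = 1008 (A = -12*(-84) = 1008)
p = 196992 (p = (1008 - 400)*(-132 + 456) = 608*324 = 196992)
p**2 = 196992**2 = 38805848064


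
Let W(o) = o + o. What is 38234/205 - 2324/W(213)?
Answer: 7905632/43665 ≈ 181.05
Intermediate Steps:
W(o) = 2*o
38234/205 - 2324/W(213) = 38234/205 - 2324/(2*213) = 38234*(1/205) - 2324/426 = 38234/205 - 2324*1/426 = 38234/205 - 1162/213 = 7905632/43665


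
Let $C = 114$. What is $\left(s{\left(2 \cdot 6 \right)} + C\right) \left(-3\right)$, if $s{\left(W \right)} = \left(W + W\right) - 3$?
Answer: $-405$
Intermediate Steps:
$s{\left(W \right)} = -3 + 2 W$ ($s{\left(W \right)} = 2 W - 3 = -3 + 2 W$)
$\left(s{\left(2 \cdot 6 \right)} + C\right) \left(-3\right) = \left(\left(-3 + 2 \cdot 2 \cdot 6\right) + 114\right) \left(-3\right) = \left(\left(-3 + 2 \cdot 12\right) + 114\right) \left(-3\right) = \left(\left(-3 + 24\right) + 114\right) \left(-3\right) = \left(21 + 114\right) \left(-3\right) = 135 \left(-3\right) = -405$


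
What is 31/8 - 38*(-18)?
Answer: 5503/8 ≈ 687.88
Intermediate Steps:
31/8 - 38*(-18) = 31*(⅛) + 684 = 31/8 + 684 = 5503/8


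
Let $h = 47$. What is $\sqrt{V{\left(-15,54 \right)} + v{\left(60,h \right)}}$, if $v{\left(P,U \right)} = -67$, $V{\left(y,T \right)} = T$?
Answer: $i \sqrt{13} \approx 3.6056 i$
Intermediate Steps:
$\sqrt{V{\left(-15,54 \right)} + v{\left(60,h \right)}} = \sqrt{54 - 67} = \sqrt{-13} = i \sqrt{13}$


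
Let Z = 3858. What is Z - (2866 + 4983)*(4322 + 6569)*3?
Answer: -256446519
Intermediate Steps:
Z - (2866 + 4983)*(4322 + 6569)*3 = 3858 - (2866 + 4983)*(4322 + 6569)*3 = 3858 - 7849*10891*3 = 3858 - 85483459*3 = 3858 - 1*256450377 = 3858 - 256450377 = -256446519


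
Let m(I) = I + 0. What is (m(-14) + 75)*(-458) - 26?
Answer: -27964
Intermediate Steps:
m(I) = I
(m(-14) + 75)*(-458) - 26 = (-14 + 75)*(-458) - 26 = 61*(-458) - 26 = -27938 - 26 = -27964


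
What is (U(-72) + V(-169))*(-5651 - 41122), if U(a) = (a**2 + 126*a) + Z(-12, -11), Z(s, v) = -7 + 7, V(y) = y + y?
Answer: 197662698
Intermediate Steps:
V(y) = 2*y
Z(s, v) = 0
U(a) = a**2 + 126*a (U(a) = (a**2 + 126*a) + 0 = a**2 + 126*a)
(U(-72) + V(-169))*(-5651 - 41122) = (-72*(126 - 72) + 2*(-169))*(-5651 - 41122) = (-72*54 - 338)*(-46773) = (-3888 - 338)*(-46773) = -4226*(-46773) = 197662698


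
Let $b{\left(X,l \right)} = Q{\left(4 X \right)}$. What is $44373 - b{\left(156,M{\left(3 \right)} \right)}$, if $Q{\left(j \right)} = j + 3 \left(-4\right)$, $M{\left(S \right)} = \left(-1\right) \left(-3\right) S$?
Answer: $43761$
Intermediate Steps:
$M{\left(S \right)} = 3 S$
$Q{\left(j \right)} = -12 + j$ ($Q{\left(j \right)} = j - 12 = -12 + j$)
$b{\left(X,l \right)} = -12 + 4 X$
$44373 - b{\left(156,M{\left(3 \right)} \right)} = 44373 - \left(-12 + 4 \cdot 156\right) = 44373 - \left(-12 + 624\right) = 44373 - 612 = 43761$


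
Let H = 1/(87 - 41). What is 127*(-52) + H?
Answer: -303783/46 ≈ -6604.0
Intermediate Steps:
H = 1/46 ≈ 0.021739
127*(-52) + H = 127*(-52) + 1/46 = -6604 + 1/46 = -303783/46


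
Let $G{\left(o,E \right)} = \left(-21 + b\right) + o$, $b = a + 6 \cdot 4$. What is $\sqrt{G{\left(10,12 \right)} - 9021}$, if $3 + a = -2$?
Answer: $i \sqrt{9013} \approx 94.937 i$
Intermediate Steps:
$a = -5$ ($a = -3 - 2 = -5$)
$b = 19$ ($b = -5 + 6 \cdot 4 = -5 + 24 = 19$)
$G{\left(o,E \right)} = -2 + o$ ($G{\left(o,E \right)} = \left(-21 + 19\right) + o = -2 + o$)
$\sqrt{G{\left(10,12 \right)} - 9021} = \sqrt{\left(-2 + 10\right) - 9021} = \sqrt{8 - 9021} = \sqrt{-9013} = i \sqrt{9013}$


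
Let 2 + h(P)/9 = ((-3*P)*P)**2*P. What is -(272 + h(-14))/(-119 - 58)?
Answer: -43563490/177 ≈ -2.4612e+5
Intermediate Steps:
h(P) = -18 + 81*P**5 (h(P) = -18 + 9*(((-3*P)*P)**2*P) = -18 + 9*((-3*P**2)**2*P) = -18 + 9*((9*P**4)*P) = -18 + 9*(9*P**5) = -18 + 81*P**5)
-(272 + h(-14))/(-119 - 58) = -(272 + (-18 + 81*(-14)**5))/(-119 - 58) = -(272 + (-18 + 81*(-537824)))/(-177) = -(272 + (-18 - 43563744))*(-1)/177 = -(272 - 43563762)*(-1)/177 = -(-43563490)*(-1)/177 = -1*43563490/177 = -43563490/177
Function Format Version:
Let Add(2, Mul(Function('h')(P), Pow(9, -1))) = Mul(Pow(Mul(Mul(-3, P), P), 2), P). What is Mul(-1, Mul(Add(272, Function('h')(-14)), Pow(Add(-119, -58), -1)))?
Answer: Rational(-43563490, 177) ≈ -2.4612e+5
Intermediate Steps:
Function('h')(P) = Add(-18, Mul(81, Pow(P, 5))) (Function('h')(P) = Add(-18, Mul(9, Mul(Pow(Mul(Mul(-3, P), P), 2), P))) = Add(-18, Mul(9, Mul(Pow(Mul(-3, Pow(P, 2)), 2), P))) = Add(-18, Mul(9, Mul(Mul(9, Pow(P, 4)), P))) = Add(-18, Mul(9, Mul(9, Pow(P, 5)))) = Add(-18, Mul(81, Pow(P, 5))))
Mul(-1, Mul(Add(272, Function('h')(-14)), Pow(Add(-119, -58), -1))) = Mul(-1, Mul(Add(272, Add(-18, Mul(81, Pow(-14, 5)))), Pow(Add(-119, -58), -1))) = Mul(-1, Mul(Add(272, Add(-18, Mul(81, -537824))), Pow(-177, -1))) = Mul(-1, Mul(Add(272, Add(-18, -43563744)), Rational(-1, 177))) = Mul(-1, Mul(Add(272, -43563762), Rational(-1, 177))) = Mul(-1, Mul(-43563490, Rational(-1, 177))) = Mul(-1, Rational(43563490, 177)) = Rational(-43563490, 177)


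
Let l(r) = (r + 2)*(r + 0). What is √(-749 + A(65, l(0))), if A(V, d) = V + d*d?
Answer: 6*I*√19 ≈ 26.153*I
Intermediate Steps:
l(r) = r*(2 + r) (l(r) = (2 + r)*r = r*(2 + r))
A(V, d) = V + d²
√(-749 + A(65, l(0))) = √(-749 + (65 + (0*(2 + 0))²)) = √(-749 + (65 + (0*2)²)) = √(-749 + (65 + 0²)) = √(-749 + (65 + 0)) = √(-749 + 65) = √(-684) = 6*I*√19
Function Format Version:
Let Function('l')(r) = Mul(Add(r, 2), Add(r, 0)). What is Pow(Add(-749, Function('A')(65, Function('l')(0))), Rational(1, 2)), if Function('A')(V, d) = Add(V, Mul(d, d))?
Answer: Mul(6, I, Pow(19, Rational(1, 2))) ≈ Mul(26.153, I)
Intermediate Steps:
Function('l')(r) = Mul(r, Add(2, r)) (Function('l')(r) = Mul(Add(2, r), r) = Mul(r, Add(2, r)))
Function('A')(V, d) = Add(V, Pow(d, 2))
Pow(Add(-749, Function('A')(65, Function('l')(0))), Rational(1, 2)) = Pow(Add(-749, Add(65, Pow(Mul(0, Add(2, 0)), 2))), Rational(1, 2)) = Pow(Add(-749, Add(65, Pow(Mul(0, 2), 2))), Rational(1, 2)) = Pow(Add(-749, Add(65, Pow(0, 2))), Rational(1, 2)) = Pow(Add(-749, Add(65, 0)), Rational(1, 2)) = Pow(Add(-749, 65), Rational(1, 2)) = Pow(-684, Rational(1, 2)) = Mul(6, I, Pow(19, Rational(1, 2)))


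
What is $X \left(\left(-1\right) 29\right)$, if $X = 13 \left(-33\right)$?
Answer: $12441$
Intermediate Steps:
$X = -429$
$X \left(\left(-1\right) 29\right) = - 429 \left(\left(-1\right) 29\right) = \left(-429\right) \left(-29\right) = 12441$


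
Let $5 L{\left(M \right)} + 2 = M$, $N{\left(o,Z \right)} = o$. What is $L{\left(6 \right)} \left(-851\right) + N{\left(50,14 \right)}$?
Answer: $- \frac{3154}{5} \approx -630.8$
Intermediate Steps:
$L{\left(M \right)} = - \frac{2}{5} + \frac{M}{5}$
$L{\left(6 \right)} \left(-851\right) + N{\left(50,14 \right)} = \left(- \frac{2}{5} + \frac{1}{5} \cdot 6\right) \left(-851\right) + 50 = \left(- \frac{2}{5} + \frac{6}{5}\right) \left(-851\right) + 50 = \frac{4}{5} \left(-851\right) + 50 = - \frac{3404}{5} + 50 = - \frac{3154}{5}$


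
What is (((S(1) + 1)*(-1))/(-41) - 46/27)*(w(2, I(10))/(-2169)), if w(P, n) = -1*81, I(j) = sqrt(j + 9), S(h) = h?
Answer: -1832/29643 ≈ -0.061802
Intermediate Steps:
I(j) = sqrt(9 + j)
w(P, n) = -81
(((S(1) + 1)*(-1))/(-41) - 46/27)*(w(2, I(10))/(-2169)) = (((1 + 1)*(-1))/(-41) - 46/27)*(-81/(-2169)) = ((2*(-1))*(-1/41) - 46*1/27)*(-81*(-1/2169)) = (-2*(-1/41) - 46/27)*(9/241) = (2/41 - 46/27)*(9/241) = -1832/1107*9/241 = -1832/29643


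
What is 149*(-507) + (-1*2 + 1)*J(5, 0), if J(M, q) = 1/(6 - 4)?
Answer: -151087/2 ≈ -75544.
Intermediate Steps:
J(M, q) = ½ (J(M, q) = 1/2 = ½)
149*(-507) + (-1*2 + 1)*J(5, 0) = 149*(-507) + (-1*2 + 1)*(½) = -75543 + (-2 + 1)*(½) = -75543 - 1*½ = -75543 - ½ = -151087/2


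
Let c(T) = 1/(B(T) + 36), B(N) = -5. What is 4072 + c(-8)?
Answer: 126233/31 ≈ 4072.0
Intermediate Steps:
c(T) = 1/31 (c(T) = 1/(-5 + 36) = 1/31)
4072 + c(-8) = 4072 + 1/31 = 126233/31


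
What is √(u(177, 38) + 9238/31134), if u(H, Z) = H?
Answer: √42964577526/15567 ≈ 13.315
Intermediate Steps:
√(u(177, 38) + 9238/31134) = √(177 + 9238/31134) = √(177 + 9238*(1/31134)) = √(177 + 4619/15567) = √(2759978/15567) = √42964577526/15567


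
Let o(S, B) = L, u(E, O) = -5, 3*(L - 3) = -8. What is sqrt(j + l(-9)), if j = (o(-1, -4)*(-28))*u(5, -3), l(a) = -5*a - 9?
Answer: 2*sqrt(186)/3 ≈ 9.0921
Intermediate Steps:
L = 1/3 (L = 3 + (1/3)*(-8) = 3 - 8/3 = 1/3 ≈ 0.33333)
o(S, B) = 1/3
l(a) = -9 - 5*a
j = 140/3 (j = ((1/3)*(-28))*(-5) = -28/3*(-5) = 140/3 ≈ 46.667)
sqrt(j + l(-9)) = sqrt(140/3 + (-9 - 5*(-9))) = sqrt(140/3 + (-9 + 45)) = sqrt(140/3 + 36) = sqrt(248/3) = 2*sqrt(186)/3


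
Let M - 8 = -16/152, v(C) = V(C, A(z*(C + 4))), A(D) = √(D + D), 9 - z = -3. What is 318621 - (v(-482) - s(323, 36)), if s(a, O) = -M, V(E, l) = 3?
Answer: 6053592/19 ≈ 3.1861e+5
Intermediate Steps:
z = 12 (z = 9 - 1*(-3) = 9 + 3 = 12)
A(D) = √2*√D (A(D) = √(2*D) = √2*√D)
v(C) = 3
M = 150/19 (M = 8 - 16/152 = 8 - 16*1/152 = 8 - 2/19 = 150/19 ≈ 7.8947)
s(a, O) = -150/19 (s(a, O) = -1*150/19 = -150/19)
318621 - (v(-482) - s(323, 36)) = 318621 - (3 - 1*(-150/19)) = 318621 - (3 + 150/19) = 318621 - 1*207/19 = 318621 - 207/19 = 6053592/19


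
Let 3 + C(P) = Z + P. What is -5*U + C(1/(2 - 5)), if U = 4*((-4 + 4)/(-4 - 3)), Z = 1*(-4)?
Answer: -22/3 ≈ -7.3333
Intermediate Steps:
Z = -4
U = 0 (U = 4*(0/(-7)) = 4*(0*(-⅐)) = 4*0 = 0)
C(P) = -7 + P (C(P) = -3 + (-4 + P) = -7 + P)
-5*U + C(1/(2 - 5)) = -5*0 + (-7 + 1/(2 - 5)) = 0 + (-7 + 1/(-3)) = 0 + (-7 - ⅓) = 0 - 22/3 = -22/3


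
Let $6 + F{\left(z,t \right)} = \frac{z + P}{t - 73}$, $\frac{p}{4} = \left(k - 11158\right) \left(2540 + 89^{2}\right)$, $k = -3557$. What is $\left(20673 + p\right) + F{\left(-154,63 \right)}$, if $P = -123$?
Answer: $- \frac{6157137653}{10} \approx -6.1571 \cdot 10^{8}$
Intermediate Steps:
$p = -615734460$ ($p = 4 \left(-3557 - 11158\right) \left(2540 + 89^{2}\right) = 4 \left(- 14715 \left(2540 + 7921\right)\right) = 4 \left(\left(-14715\right) 10461\right) = 4 \left(-153933615\right) = -615734460$)
$F{\left(z,t \right)} = -6 + \frac{-123 + z}{-73 + t}$ ($F{\left(z,t \right)} = -6 + \frac{z - 123}{t - 73} = -6 + \frac{-123 + z}{-73 + t}$)
$\left(20673 + p\right) + F{\left(-154,63 \right)} = \left(20673 - 615734460\right) + \frac{315 - 154 - 378}{-73 + 63} = -615713787 + \frac{315 - 154 - 378}{-10} = -615713787 - - \frac{217}{10} = -615713787 + \frac{217}{10} = - \frac{6157137653}{10}$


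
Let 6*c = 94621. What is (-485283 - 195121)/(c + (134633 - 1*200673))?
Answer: 4082424/301619 ≈ 13.535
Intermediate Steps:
c = 94621/6 (c = (1/6)*94621 = 94621/6 ≈ 15770.)
(-485283 - 195121)/(c + (134633 - 1*200673)) = (-485283 - 195121)/(94621/6 + (134633 - 1*200673)) = -680404/(94621/6 + (134633 - 200673)) = -680404/(94621/6 - 66040) = -680404/(-301619/6) = -680404*(-6/301619) = 4082424/301619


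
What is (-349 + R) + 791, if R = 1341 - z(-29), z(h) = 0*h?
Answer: 1783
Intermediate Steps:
z(h) = 0
R = 1341 (R = 1341 - 1*0 = 1341 + 0 = 1341)
(-349 + R) + 791 = (-349 + 1341) + 791 = 992 + 791 = 1783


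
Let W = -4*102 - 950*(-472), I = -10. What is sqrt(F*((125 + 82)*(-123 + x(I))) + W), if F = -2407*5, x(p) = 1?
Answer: sqrt(304379882) ≈ 17447.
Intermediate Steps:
F = -12035
W = 447992 (W = -408 + 448400 = 447992)
sqrt(F*((125 + 82)*(-123 + x(I))) + W) = sqrt(-12035*(125 + 82)*(-123 + 1) + 447992) = sqrt(-2491245*(-122) + 447992) = sqrt(-12035*(-25254) + 447992) = sqrt(303931890 + 447992) = sqrt(304379882)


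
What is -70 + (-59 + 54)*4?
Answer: -90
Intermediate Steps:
-70 + (-59 + 54)*4 = -70 - 5*4 = -70 - 20 = -90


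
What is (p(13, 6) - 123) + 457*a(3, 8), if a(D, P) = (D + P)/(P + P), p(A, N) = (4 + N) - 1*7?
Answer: 3107/16 ≈ 194.19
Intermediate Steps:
p(A, N) = -3 + N (p(A, N) = (4 + N) - 7 = -3 + N)
a(D, P) = (D + P)/(2*P) (a(D, P) = (D + P)/((2*P)) = (D + P)*(1/(2*P)) = (D + P)/(2*P))
(p(13, 6) - 123) + 457*a(3, 8) = ((-3 + 6) - 123) + 457*((½)*(3 + 8)/8) = (3 - 123) + 457*((½)*(⅛)*11) = -120 + 457*(11/16) = -120 + 5027/16 = 3107/16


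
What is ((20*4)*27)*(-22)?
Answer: -47520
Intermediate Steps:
((20*4)*27)*(-22) = (80*27)*(-22) = 2160*(-22) = -47520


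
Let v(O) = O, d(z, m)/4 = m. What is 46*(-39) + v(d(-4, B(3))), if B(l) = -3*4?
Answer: -1842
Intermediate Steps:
B(l) = -12
d(z, m) = 4*m
46*(-39) + v(d(-4, B(3))) = 46*(-39) + 4*(-12) = -1794 - 48 = -1842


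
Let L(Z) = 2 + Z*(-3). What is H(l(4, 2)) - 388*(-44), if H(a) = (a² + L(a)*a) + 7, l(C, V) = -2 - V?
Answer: 17039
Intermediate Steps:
L(Z) = 2 - 3*Z
H(a) = 7 + a² + a*(2 - 3*a) (H(a) = (a² + (2 - 3*a)*a) + 7 = (a² + a*(2 - 3*a)) + 7 = 7 + a² + a*(2 - 3*a))
H(l(4, 2)) - 388*(-44) = (7 - 2*(-2 - 1*2)² + 2*(-2 - 1*2)) - 388*(-44) = (7 - 2*(-2 - 2)² + 2*(-2 - 2)) + 17072 = (7 - 2*(-4)² + 2*(-4)) + 17072 = (7 - 2*16 - 8) + 17072 = (7 - 32 - 8) + 17072 = -33 + 17072 = 17039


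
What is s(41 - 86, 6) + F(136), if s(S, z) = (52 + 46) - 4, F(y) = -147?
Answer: -53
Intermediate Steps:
s(S, z) = 94 (s(S, z) = 98 - 4 = 94)
s(41 - 86, 6) + F(136) = 94 - 147 = -53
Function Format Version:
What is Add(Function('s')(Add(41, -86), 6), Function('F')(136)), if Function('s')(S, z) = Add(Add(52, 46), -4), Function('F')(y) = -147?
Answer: -53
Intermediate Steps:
Function('s')(S, z) = 94 (Function('s')(S, z) = Add(98, -4) = 94)
Add(Function('s')(Add(41, -86), 6), Function('F')(136)) = Add(94, -147) = -53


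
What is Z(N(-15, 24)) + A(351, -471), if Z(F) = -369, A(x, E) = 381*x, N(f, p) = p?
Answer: 133362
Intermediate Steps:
Z(N(-15, 24)) + A(351, -471) = -369 + 381*351 = -369 + 133731 = 133362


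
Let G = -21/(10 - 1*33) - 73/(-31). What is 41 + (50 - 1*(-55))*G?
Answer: 273883/713 ≈ 384.13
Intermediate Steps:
G = 2330/713 (G = -21/(10 - 33) - 73*(-1/31) = -21/(-23) + 73/31 = -21*(-1/23) + 73/31 = 21/23 + 73/31 = 2330/713 ≈ 3.2679)
41 + (50 - 1*(-55))*G = 41 + (50 - 1*(-55))*(2330/713) = 41 + (50 + 55)*(2330/713) = 41 + 105*(2330/713) = 41 + 244650/713 = 273883/713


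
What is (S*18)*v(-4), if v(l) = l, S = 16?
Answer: -1152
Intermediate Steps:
(S*18)*v(-4) = (16*18)*(-4) = 288*(-4) = -1152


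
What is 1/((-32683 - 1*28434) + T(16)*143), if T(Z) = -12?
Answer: -1/62833 ≈ -1.5915e-5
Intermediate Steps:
1/((-32683 - 1*28434) + T(16)*143) = 1/((-32683 - 1*28434) - 12*143) = 1/((-32683 - 28434) - 1716) = 1/(-61117 - 1716) = 1/(-62833) = -1/62833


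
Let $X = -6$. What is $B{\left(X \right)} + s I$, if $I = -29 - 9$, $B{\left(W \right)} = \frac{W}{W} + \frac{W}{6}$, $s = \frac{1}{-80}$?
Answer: $\frac{19}{40} \approx 0.475$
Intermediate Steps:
$s = - \frac{1}{80} \approx -0.0125$
$B{\left(W \right)} = 1 + \frac{W}{6}$ ($B{\left(W \right)} = 1 + W \frac{1}{6} = 1 + \frac{W}{6}$)
$I = -38$ ($I = -29 - 9 = -38$)
$B{\left(X \right)} + s I = \left(1 + \frac{1}{6} \left(-6\right)\right) - - \frac{19}{40} = \left(1 - 1\right) + \frac{19}{40} = 0 + \frac{19}{40} = \frac{19}{40}$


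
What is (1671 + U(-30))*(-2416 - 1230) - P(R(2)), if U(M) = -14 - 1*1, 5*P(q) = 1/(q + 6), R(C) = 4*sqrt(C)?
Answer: -60377763/10 + sqrt(2)/5 ≈ -6.0378e+6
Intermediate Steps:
P(q) = 1/(5*(6 + q)) (P(q) = 1/(5*(q + 6)) = 1/(5*(6 + q)))
U(M) = -15 (U(M) = -14 - 1 = -15)
(1671 + U(-30))*(-2416 - 1230) - P(R(2)) = (1671 - 15)*(-2416 - 1230) - 1/(5*(6 + 4*sqrt(2))) = 1656*(-3646) - 1/(5*(6 + 4*sqrt(2))) = -6037776 - 1/(5*(6 + 4*sqrt(2)))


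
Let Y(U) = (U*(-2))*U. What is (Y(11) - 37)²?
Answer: 77841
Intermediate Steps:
Y(U) = -2*U² (Y(U) = (-2*U)*U = -2*U²)
(Y(11) - 37)² = (-2*11² - 37)² = (-2*121 - 37)² = (-242 - 37)² = (-279)² = 77841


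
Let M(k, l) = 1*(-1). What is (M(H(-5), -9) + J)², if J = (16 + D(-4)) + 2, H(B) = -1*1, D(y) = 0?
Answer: 289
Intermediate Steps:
H(B) = -1
M(k, l) = -1
J = 18 (J = (16 + 0) + 2 = 16 + 2 = 18)
(M(H(-5), -9) + J)² = (-1 + 18)² = 17² = 289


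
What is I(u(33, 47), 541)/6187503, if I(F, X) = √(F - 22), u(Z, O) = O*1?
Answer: 5/6187503 ≈ 8.0808e-7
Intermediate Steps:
u(Z, O) = O
I(F, X) = √(-22 + F)
I(u(33, 47), 541)/6187503 = √(-22 + 47)/6187503 = √25*(1/6187503) = 5*(1/6187503) = 5/6187503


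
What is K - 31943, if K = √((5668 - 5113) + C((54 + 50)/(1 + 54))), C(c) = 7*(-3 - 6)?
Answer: -31943 + 2*√123 ≈ -31921.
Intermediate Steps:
C(c) = -63 (C(c) = 7*(-9) = -63)
K = 2*√123 (K = √((5668 - 5113) - 63) = √(555 - 63) = √492 = 2*√123 ≈ 22.181)
K - 31943 = 2*√123 - 31943 = -31943 + 2*√123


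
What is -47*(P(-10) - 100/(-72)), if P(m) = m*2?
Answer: 15745/18 ≈ 874.72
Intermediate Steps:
P(m) = 2*m
-47*(P(-10) - 100/(-72)) = -47*(2*(-10) - 100/(-72)) = -47*(-20 - 100*(-1/72)) = -47*(-20 + 25/18) = -47*(-335/18) = 15745/18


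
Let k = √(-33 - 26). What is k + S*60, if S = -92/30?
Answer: -184 + I*√59 ≈ -184.0 + 7.6811*I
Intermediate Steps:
k = I*√59 (k = √(-59) = I*√59 ≈ 7.6811*I)
S = -46/15 (S = -92*1/30 = -46/15 ≈ -3.0667)
k + S*60 = I*√59 - 46/15*60 = I*√59 - 184 = -184 + I*√59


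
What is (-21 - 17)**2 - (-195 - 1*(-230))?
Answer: 1409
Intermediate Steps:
(-21 - 17)**2 - (-195 - 1*(-230)) = (-38)**2 - (-195 + 230) = 1444 - 1*35 = 1444 - 35 = 1409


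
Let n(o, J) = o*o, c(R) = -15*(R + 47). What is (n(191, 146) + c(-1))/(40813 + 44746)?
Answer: 35791/85559 ≈ 0.41832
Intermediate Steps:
c(R) = -705 - 15*R (c(R) = -15*(47 + R) = -705 - 15*R)
n(o, J) = o**2
(n(191, 146) + c(-1))/(40813 + 44746) = (191**2 + (-705 - 15*(-1)))/(40813 + 44746) = (36481 + (-705 + 15))/85559 = (36481 - 690)*(1/85559) = 35791*(1/85559) = 35791/85559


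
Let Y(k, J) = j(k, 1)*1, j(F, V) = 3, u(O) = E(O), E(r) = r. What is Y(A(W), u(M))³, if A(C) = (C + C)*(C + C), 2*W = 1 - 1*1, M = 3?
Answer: 27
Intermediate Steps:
u(O) = O
W = 0 (W = (1 - 1*1)/2 = (1 - 1)/2 = (½)*0 = 0)
A(C) = 4*C² (A(C) = (2*C)*(2*C) = 4*C²)
Y(k, J) = 3 (Y(k, J) = 3*1 = 3)
Y(A(W), u(M))³ = 3³ = 27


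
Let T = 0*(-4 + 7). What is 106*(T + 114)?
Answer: 12084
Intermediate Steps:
T = 0 (T = 0*3 = 0)
106*(T + 114) = 106*(0 + 114) = 106*114 = 12084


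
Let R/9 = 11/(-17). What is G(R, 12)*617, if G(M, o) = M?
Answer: -61083/17 ≈ -3593.1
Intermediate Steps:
R = -99/17 (R = 9*(11/(-17)) = 9*(11*(-1/17)) = 9*(-11/17) = -99/17 ≈ -5.8235)
G(R, 12)*617 = -99/17*617 = -61083/17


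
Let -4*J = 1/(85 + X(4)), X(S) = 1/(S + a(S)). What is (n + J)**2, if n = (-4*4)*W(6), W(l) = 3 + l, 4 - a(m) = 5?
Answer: 21744156681/1048576 ≈ 20737.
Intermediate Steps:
a(m) = -1 (a(m) = 4 - 1*5 = 4 - 5 = -1)
X(S) = 1/(-1 + S) (X(S) = 1/(S - 1) = 1/(-1 + S))
n = -144 (n = (-4*4)*(3 + 6) = -16*9 = -144)
J = -3/1024 (J = -1/(4*(85 + 1/(-1 + 4))) = -1/(4*(85 + 1/3)) = -1/(4*256/3) = -1/4*3/256 = -3/1024 ≈ -0.0029297)
(n + J)**2 = (-144 - 3/1024)**2 = (-147459/1024)**2 = 21744156681/1048576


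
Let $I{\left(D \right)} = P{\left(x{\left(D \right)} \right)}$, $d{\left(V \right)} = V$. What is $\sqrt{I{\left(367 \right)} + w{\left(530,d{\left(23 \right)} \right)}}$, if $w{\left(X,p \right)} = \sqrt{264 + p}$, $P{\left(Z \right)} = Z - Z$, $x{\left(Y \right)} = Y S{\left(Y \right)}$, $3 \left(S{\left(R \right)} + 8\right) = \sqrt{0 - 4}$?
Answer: $\sqrt[4]{287} \approx 4.116$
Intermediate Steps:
$S{\left(R \right)} = -8 + \frac{2 i}{3}$ ($S{\left(R \right)} = -8 + \frac{\sqrt{0 - 4}}{3} = -8 + \frac{\sqrt{-4}}{3} = -8 + \frac{2 i}{3}$)
$x{\left(Y \right)} = Y \left(-8 + \frac{2 i}{3}\right)$
$P{\left(Z \right)} = 0$
$I{\left(D \right)} = 0$
$\sqrt{I{\left(367 \right)} + w{\left(530,d{\left(23 \right)} \right)}} = \sqrt{0 + \sqrt{264 + 23}} = \sqrt{0 + \sqrt{287}} = \sqrt{\sqrt{287}} = \sqrt[4]{287}$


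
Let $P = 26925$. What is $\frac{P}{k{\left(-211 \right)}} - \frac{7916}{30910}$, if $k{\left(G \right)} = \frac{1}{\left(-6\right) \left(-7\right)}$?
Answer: $\frac{17477282792}{15455} \approx 1.1309 \cdot 10^{6}$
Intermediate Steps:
$k{\left(G \right)} = \frac{1}{42}$
$\frac{P}{k{\left(-211 \right)}} - \frac{7916}{30910} = 26925 \frac{1}{\frac{1}{42}} - \frac{7916}{30910} = 26925 \cdot 42 - \frac{3958}{15455} = 1130850 - \frac{3958}{15455} = \frac{17477282792}{15455}$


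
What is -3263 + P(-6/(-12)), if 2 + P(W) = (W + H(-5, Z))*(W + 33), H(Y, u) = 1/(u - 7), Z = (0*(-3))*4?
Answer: -91085/28 ≈ -3253.0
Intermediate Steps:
Z = 0 (Z = 0*4 = 0)
H(Y, u) = 1/(-7 + u)
P(W) = -2 + (33 + W)*(-⅐ + W) (P(W) = -2 + (W + 1/(-7 + 0))*(W + 33) = -2 + (W + 1/(-7))*(33 + W) = -2 + (W - ⅐)*(33 + W) = -2 + (-⅐ + W)*(33 + W) = -2 + (33 + W)*(-⅐ + W))
-3263 + P(-6/(-12)) = -3263 + (-47/7 + (-6/(-12))² + 230*(-6/(-12))/7) = -3263 + (-47/7 + (-6*(-1/12))² + 230*(-6*(-1/12))/7) = -3263 + (-47/7 + (½)² + (230/7)*(½)) = -3263 + (-47/7 + ¼ + 115/7) = -3263 + 279/28 = -91085/28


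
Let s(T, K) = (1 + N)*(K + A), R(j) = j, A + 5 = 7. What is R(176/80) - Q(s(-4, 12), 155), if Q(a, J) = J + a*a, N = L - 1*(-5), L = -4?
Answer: -4684/5 ≈ -936.80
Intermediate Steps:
A = 2 (A = -5 + 7 = 2)
N = 1 (N = -4 - 1*(-5) = -4 + 5 = 1)
s(T, K) = 4 + 2*K (s(T, K) = (1 + 1)*(K + 2) = 2*(2 + K) = 4 + 2*K)
Q(a, J) = J + a²
R(176/80) - Q(s(-4, 12), 155) = 176/80 - (155 + (4 + 2*12)²) = 176*(1/80) - (155 + (4 + 24)²) = 11/5 - (155 + 28²) = 11/5 - (155 + 784) = 11/5 - 1*939 = 11/5 - 939 = -4684/5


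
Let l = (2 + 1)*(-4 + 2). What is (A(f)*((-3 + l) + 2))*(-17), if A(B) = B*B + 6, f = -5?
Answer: 3689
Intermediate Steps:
l = -6 (l = 3*(-2) = -6)
A(B) = 6 + B**2 (A(B) = B**2 + 6 = 6 + B**2)
(A(f)*((-3 + l) + 2))*(-17) = ((6 + (-5)**2)*((-3 - 6) + 2))*(-17) = ((6 + 25)*(-9 + 2))*(-17) = (31*(-7))*(-17) = -217*(-17) = 3689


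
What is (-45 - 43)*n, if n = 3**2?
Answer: -792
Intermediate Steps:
n = 9
(-45 - 43)*n = (-45 - 43)*9 = -88*9 = -792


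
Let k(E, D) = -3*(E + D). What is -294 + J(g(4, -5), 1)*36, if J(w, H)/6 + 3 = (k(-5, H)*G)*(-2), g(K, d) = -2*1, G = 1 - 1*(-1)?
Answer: -11310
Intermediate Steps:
k(E, D) = -3*D - 3*E (k(E, D) = -3*(D + E) = -3*D - 3*E)
G = 2 (G = 1 + 1 = 2)
g(K, d) = -2
J(w, H) = -378 + 72*H (J(w, H) = -18 + 6*(((-3*H - 3*(-5))*2)*(-2)) = -18 + 6*(((-3*H + 15)*2)*(-2)) = -18 + 6*(((15 - 3*H)*2)*(-2)) = -18 + 6*((30 - 6*H)*(-2)) = -18 + 6*(-60 + 12*H) = -18 + (-360 + 72*H) = -378 + 72*H)
-294 + J(g(4, -5), 1)*36 = -294 + (-378 + 72*1)*36 = -294 + (-378 + 72)*36 = -294 - 306*36 = -294 - 11016 = -11310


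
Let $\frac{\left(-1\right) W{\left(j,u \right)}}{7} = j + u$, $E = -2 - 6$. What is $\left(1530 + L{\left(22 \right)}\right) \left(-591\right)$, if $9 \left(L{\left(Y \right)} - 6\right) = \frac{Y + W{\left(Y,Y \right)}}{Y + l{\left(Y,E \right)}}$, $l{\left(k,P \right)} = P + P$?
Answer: $- \frac{8141813}{9} \approx -9.0465 \cdot 10^{5}$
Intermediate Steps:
$E = -8$ ($E = -2 - 6 = -8$)
$l{\left(k,P \right)} = 2 P$
$W{\left(j,u \right)} = - 7 j - 7 u$ ($W{\left(j,u \right)} = - 7 \left(j + u\right) = - 7 j - 7 u$)
$L{\left(Y \right)} = 6 - \frac{13 Y}{9 \left(-16 + Y\right)}$ ($L{\left(Y \right)} = 6 + \frac{\left(Y - 14 Y\right) \frac{1}{Y + 2 \left(-8\right)}}{9} = 6 + \frac{\left(Y - 14 Y\right) \frac{1}{Y - 16}}{9} = 6 + \frac{- 13 Y \frac{1}{-16 + Y}}{9} = 6 + \frac{\left(-13\right) Y \frac{1}{-16 + Y}}{9} = 6 - \frac{13 Y}{9 \left(-16 + Y\right)}$)
$\left(1530 + L{\left(22 \right)}\right) \left(-591\right) = \left(1530 + \frac{-864 + 41 \cdot 22}{9 \left(-16 + 22\right)}\right) \left(-591\right) = \left(1530 + \frac{-864 + 902}{9 \cdot 6}\right) \left(-591\right) = \left(1530 + \frac{1}{9} \cdot \frac{1}{6} \cdot 38\right) \left(-591\right) = \left(1530 + \frac{19}{27}\right) \left(-591\right) = \frac{41329}{27} \left(-591\right) = - \frac{8141813}{9}$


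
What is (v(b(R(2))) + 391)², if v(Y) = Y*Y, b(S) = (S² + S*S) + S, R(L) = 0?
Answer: 152881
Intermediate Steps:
b(S) = S + 2*S² (b(S) = (S² + S²) + S = 2*S² + S = S + 2*S²)
v(Y) = Y²
(v(b(R(2))) + 391)² = ((0*(1 + 2*0))² + 391)² = ((0*(1 + 0))² + 391)² = ((0*1)² + 391)² = (0² + 391)² = (0 + 391)² = 391² = 152881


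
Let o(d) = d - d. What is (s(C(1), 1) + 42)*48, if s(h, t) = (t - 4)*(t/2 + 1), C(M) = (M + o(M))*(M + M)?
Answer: 1800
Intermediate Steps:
o(d) = 0
C(M) = 2*M**2 (C(M) = (M + 0)*(M + M) = M*(2*M) = 2*M**2)
s(h, t) = (1 + t/2)*(-4 + t) (s(h, t) = (-4 + t)*(t*(1/2) + 1) = (-4 + t)*(t/2 + 1) = (-4 + t)*(1 + t/2) = (1 + t/2)*(-4 + t))
(s(C(1), 1) + 42)*48 = ((-4 + (1/2)*1**2 - 1*1) + 42)*48 = ((-4 + (1/2)*1 - 1) + 42)*48 = ((-4 + 1/2 - 1) + 42)*48 = (-9/2 + 42)*48 = (75/2)*48 = 1800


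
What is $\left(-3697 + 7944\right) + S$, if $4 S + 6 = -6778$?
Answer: $2551$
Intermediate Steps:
$S = -1696$ ($S = - \frac{3}{2} + \frac{1}{4} \left(-6778\right) = - \frac{3}{2} - \frac{3389}{2} = -1696$)
$\left(-3697 + 7944\right) + S = \left(-3697 + 7944\right) - 1696 = 4247 - 1696 = 2551$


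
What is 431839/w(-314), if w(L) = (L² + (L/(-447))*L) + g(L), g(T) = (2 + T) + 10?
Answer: 193032033/43838822 ≈ 4.4032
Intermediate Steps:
g(T) = 12 + T
w(L) = 12 + L + 446*L²/447 (w(L) = (L² + (L/(-447))*L) + (12 + L) = (L² + (L*(-1/447))*L) + (12 + L) = (L² + (-L/447)*L) + (12 + L) = (L² - L²/447) + (12 + L) = 446*L²/447 + (12 + L) = 12 + L + 446*L²/447)
431839/w(-314) = 431839/(12 - 314 + (446/447)*(-314)²) = 431839/(12 - 314 + (446/447)*98596) = 431839/(12 - 314 + 43973816/447) = 431839/(43838822/447) = 431839*(447/43838822) = 193032033/43838822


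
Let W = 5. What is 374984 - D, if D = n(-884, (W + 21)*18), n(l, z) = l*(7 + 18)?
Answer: 397084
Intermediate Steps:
n(l, z) = 25*l (n(l, z) = l*25 = 25*l)
D = -22100 (D = 25*(-884) = -22100)
374984 - D = 374984 - 1*(-22100) = 374984 + 22100 = 397084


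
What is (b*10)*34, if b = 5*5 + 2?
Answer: 9180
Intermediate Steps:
b = 27 (b = 25 + 2 = 27)
(b*10)*34 = (27*10)*34 = 270*34 = 9180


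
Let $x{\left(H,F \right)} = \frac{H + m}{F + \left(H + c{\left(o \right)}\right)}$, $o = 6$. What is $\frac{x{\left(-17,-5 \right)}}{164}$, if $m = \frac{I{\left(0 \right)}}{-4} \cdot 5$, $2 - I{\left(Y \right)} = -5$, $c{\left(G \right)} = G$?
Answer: $\frac{103}{10496} \approx 0.0098133$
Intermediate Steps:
$I{\left(Y \right)} = 7$ ($I{\left(Y \right)} = 2 - -5 = 2 + 5 = 7$)
$m = - \frac{35}{4}$ ($m = \frac{1}{-4} \cdot 7 \cdot 5 = \left(- \frac{1}{4}\right) 7 \cdot 5 = \left(- \frac{7}{4}\right) 5 = - \frac{35}{4} \approx -8.75$)
$x{\left(H,F \right)} = \frac{- \frac{35}{4} + H}{6 + F + H}$ ($x{\left(H,F \right)} = \frac{H - \frac{35}{4}}{F + \left(H + 6\right)} = \frac{- \frac{35}{4} + H}{F + \left(6 + H\right)} = \frac{- \frac{35}{4} + H}{6 + F + H}$)
$\frac{x{\left(-17,-5 \right)}}{164} = \frac{\frac{1}{6 - 5 - 17} \left(- \frac{35}{4} - 17\right)}{164} = \frac{1}{-16} \left(- \frac{103}{4}\right) \frac{1}{164} = \left(- \frac{1}{16}\right) \left(- \frac{103}{4}\right) \frac{1}{164} = \frac{103}{64} \cdot \frac{1}{164} = \frac{103}{10496}$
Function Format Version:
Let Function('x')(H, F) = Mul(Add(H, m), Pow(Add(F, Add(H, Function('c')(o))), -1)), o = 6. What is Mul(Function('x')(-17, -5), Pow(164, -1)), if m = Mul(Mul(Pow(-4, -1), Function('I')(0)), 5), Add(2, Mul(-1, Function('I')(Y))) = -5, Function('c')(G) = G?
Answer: Rational(103, 10496) ≈ 0.0098133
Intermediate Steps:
Function('I')(Y) = 7 (Function('I')(Y) = Add(2, Mul(-1, -5)) = Add(2, 5) = 7)
m = Rational(-35, 4) (m = Mul(Mul(Pow(-4, -1), 7), 5) = Mul(Mul(Rational(-1, 4), 7), 5) = Mul(Rational(-7, 4), 5) = Rational(-35, 4) ≈ -8.7500)
Function('x')(H, F) = Mul(Pow(Add(6, F, H), -1), Add(Rational(-35, 4), H)) (Function('x')(H, F) = Mul(Add(H, Rational(-35, 4)), Pow(Add(F, Add(H, 6)), -1)) = Mul(Add(Rational(-35, 4), H), Pow(Add(F, Add(6, H)), -1)) = Mul(Add(Rational(-35, 4), H), Pow(Add(6, F, H), -1)) = Mul(Pow(Add(6, F, H), -1), Add(Rational(-35, 4), H)))
Mul(Function('x')(-17, -5), Pow(164, -1)) = Mul(Mul(Pow(Add(6, -5, -17), -1), Add(Rational(-35, 4), -17)), Pow(164, -1)) = Mul(Mul(Pow(-16, -1), Rational(-103, 4)), Rational(1, 164)) = Mul(Mul(Rational(-1, 16), Rational(-103, 4)), Rational(1, 164)) = Mul(Rational(103, 64), Rational(1, 164)) = Rational(103, 10496)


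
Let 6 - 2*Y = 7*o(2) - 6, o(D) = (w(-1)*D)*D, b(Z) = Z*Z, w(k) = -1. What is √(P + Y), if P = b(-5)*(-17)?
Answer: 9*I*√5 ≈ 20.125*I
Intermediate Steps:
b(Z) = Z²
o(D) = -D² (o(D) = (-D)*D = -D²)
P = -425 (P = (-5)²*(-17) = 25*(-17) = -425)
Y = 20 (Y = 3 - (7*(-1*2²) - 6)/2 = 3 - (7*(-1*4) - 6)/2 = 3 - (7*(-4) - 6)/2 = 3 - (-28 - 6)/2 = 3 - ½*(-34) = 3 + 17 = 20)
√(P + Y) = √(-425 + 20) = √(-405) = 9*I*√5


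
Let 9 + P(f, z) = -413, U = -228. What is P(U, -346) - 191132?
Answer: -191554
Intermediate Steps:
P(f, z) = -422 (P(f, z) = -9 - 413 = -422)
P(U, -346) - 191132 = -422 - 191132 = -191554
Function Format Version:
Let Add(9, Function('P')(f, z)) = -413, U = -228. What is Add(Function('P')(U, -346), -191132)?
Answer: -191554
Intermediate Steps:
Function('P')(f, z) = -422 (Function('P')(f, z) = Add(-9, -413) = -422)
Add(Function('P')(U, -346), -191132) = Add(-422, -191132) = -191554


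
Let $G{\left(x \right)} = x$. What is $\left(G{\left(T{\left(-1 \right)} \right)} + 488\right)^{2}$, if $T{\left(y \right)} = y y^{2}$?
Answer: $237169$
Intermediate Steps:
$T{\left(y \right)} = y^{3}$
$\left(G{\left(T{\left(-1 \right)} \right)} + 488\right)^{2} = \left(\left(-1\right)^{3} + 488\right)^{2} = \left(-1 + 488\right)^{2} = 487^{2} = 237169$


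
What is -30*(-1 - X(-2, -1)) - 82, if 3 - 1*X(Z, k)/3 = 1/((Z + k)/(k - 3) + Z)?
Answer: 290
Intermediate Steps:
X(Z, k) = 9 - 3/(Z + (Z + k)/(-3 + k)) (X(Z, k) = 9 - 3/((Z + k)/(k - 3) + Z) = 9 - 3/((Z + k)/(-3 + k) + Z) = 9 - 3/(Z + (Z + k)/(-3 + k)))
-30*(-1 - X(-2, -1)) - 82 = -30*(-1 - 3*(3 - 6*(-2) + 2*(-1) + 3*(-2)*(-1))/(-1 - 2*(-2) - 2*(-1))) - 82 = -30*(-1 - 3*(3 + 12 - 2 + 6)/(-1 + 4 + 2)) - 82 = -30*(-1 - 3*19/5) - 82 = -30*(-1 - 1*57/5) - 82 = -30*(-1 - 57/5) - 82 = -30*(-62/5) - 82 = 372 - 82 = 290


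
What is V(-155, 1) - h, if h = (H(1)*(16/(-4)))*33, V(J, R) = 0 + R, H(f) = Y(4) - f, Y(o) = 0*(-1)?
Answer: -131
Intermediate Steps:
Y(o) = 0
H(f) = -f (H(f) = 0 - f = -f)
V(J, R) = R
h = 132 (h = ((-1*1)*(16/(-4)))*33 = -16*(-1)/4*33 = -1*(-4)*33 = 4*33 = 132)
V(-155, 1) - h = 1 - 1*132 = 1 - 132 = -131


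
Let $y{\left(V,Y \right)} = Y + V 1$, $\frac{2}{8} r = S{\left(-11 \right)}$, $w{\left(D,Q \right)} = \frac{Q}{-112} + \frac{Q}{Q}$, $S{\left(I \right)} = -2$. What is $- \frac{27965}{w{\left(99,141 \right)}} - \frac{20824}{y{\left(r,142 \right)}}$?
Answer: $\frac{209547412}{1943} \approx 1.0785 \cdot 10^{5}$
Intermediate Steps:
$w{\left(D,Q \right)} = 1 - \frac{Q}{112}$ ($w{\left(D,Q \right)} = Q \left(- \frac{1}{112}\right) + 1 = - \frac{Q}{112} + 1 = 1 - \frac{Q}{112}$)
$r = -8$ ($r = 4 \left(-2\right) = -8$)
$y{\left(V,Y \right)} = V + Y$ ($y{\left(V,Y \right)} = Y + V = V + Y$)
$- \frac{27965}{w{\left(99,141 \right)}} - \frac{20824}{y{\left(r,142 \right)}} = - \frac{27965}{1 - \frac{141}{112}} - \frac{20824}{-8 + 142} = - \frac{27965}{1 - \frac{141}{112}} - \frac{20824}{134} = - \frac{27965}{- \frac{29}{112}} - \frac{10412}{67} = \left(-27965\right) \left(- \frac{112}{29}\right) - \frac{10412}{67} = \frac{3132080}{29} - \frac{10412}{67} = \frac{209547412}{1943}$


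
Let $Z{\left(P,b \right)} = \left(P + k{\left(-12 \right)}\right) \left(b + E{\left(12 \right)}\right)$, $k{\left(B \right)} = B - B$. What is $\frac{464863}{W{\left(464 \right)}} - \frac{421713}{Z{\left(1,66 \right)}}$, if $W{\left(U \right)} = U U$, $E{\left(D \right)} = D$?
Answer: $- \frac{15126143789}{2798848} \approx -5404.4$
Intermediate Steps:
$W{\left(U \right)} = U^{2}$
$k{\left(B \right)} = 0$
$Z{\left(P,b \right)} = P \left(12 + b\right)$ ($Z{\left(P,b \right)} = \left(P + 0\right) \left(b + 12\right) = P \left(12 + b\right)$)
$\frac{464863}{W{\left(464 \right)}} - \frac{421713}{Z{\left(1,66 \right)}} = \frac{464863}{464^{2}} - \frac{421713}{1 \left(12 + 66\right)} = \frac{464863}{215296} - \frac{421713}{1 \cdot 78} = 464863 \cdot \frac{1}{215296} - \frac{421713}{78} = \frac{464863}{215296} - \frac{140571}{26} = - \frac{15126143789}{2798848}$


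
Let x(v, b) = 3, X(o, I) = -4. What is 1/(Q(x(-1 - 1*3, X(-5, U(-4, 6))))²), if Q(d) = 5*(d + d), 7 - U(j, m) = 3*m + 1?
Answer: 1/900 ≈ 0.0011111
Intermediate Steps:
U(j, m) = 6 - 3*m (U(j, m) = 7 - (3*m + 1) = 7 - (1 + 3*m) = 7 + (-1 - 3*m) = 6 - 3*m)
Q(d) = 10*d (Q(d) = 5*(2*d) = 10*d)
1/(Q(x(-1 - 1*3, X(-5, U(-4, 6))))²) = 1/((10*3)²) = 1/(30²) = 1/900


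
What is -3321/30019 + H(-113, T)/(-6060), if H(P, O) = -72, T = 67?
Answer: -1496991/15159595 ≈ -0.098749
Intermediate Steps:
-3321/30019 + H(-113, T)/(-6060) = -3321/30019 - 72/(-6060) = -3321*1/30019 - 72*(-1/6060) = -3321/30019 + 6/505 = -1496991/15159595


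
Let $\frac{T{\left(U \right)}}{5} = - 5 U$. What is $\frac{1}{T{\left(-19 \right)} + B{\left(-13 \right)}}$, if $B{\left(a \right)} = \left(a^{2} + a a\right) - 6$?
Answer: $\frac{1}{807} \approx 0.0012392$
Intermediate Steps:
$T{\left(U \right)} = - 25 U$ ($T{\left(U \right)} = 5 \left(- 5 U\right) = - 25 U$)
$B{\left(a \right)} = -6 + 2 a^{2}$ ($B{\left(a \right)} = \left(a^{2} + a^{2}\right) - 6 = 2 a^{2} - 6 = -6 + 2 a^{2}$)
$\frac{1}{T{\left(-19 \right)} + B{\left(-13 \right)}} = \frac{1}{\left(-25\right) \left(-19\right) - \left(6 - 2 \left(-13\right)^{2}\right)} = \frac{1}{475 + \left(-6 + 2 \cdot 169\right)} = \frac{1}{475 + \left(-6 + 338\right)} = \frac{1}{475 + 332} = \frac{1}{807}$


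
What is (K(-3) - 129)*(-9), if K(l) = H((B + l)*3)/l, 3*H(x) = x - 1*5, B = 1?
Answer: 1150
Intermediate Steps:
H(x) = -5/3 + x/3 (H(x) = (x - 1*5)/3 = (x - 5)/3 = (-5 + x)/3 = -5/3 + x/3)
K(l) = (-⅔ + l)/l (K(l) = (-5/3 + ((1 + l)*3)/3)/l = (-5/3 + (3 + 3*l)/3)/l = (-5/3 + (1 + l))/l = (-⅔ + l)/l)
(K(-3) - 129)*(-9) = ((-⅔ - 3)/(-3) - 129)*(-9) = (-⅓*(-11/3) - 129)*(-9) = (11/9 - 129)*(-9) = -1150/9*(-9) = 1150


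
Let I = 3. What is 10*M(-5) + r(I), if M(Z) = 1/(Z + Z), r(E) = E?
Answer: 2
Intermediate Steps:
M(Z) = 1/(2*Z)
10*M(-5) + r(I) = 10*((1/2)/(-5)) + 3 = 10*((1/2)*(-1/5)) + 3 = 10*(-1/10) + 3 = -1 + 3 = 2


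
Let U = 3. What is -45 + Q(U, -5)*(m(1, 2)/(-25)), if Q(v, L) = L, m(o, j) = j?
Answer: -223/5 ≈ -44.600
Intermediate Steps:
-45 + Q(U, -5)*(m(1, 2)/(-25)) = -45 - 10/(-25) = -45 - 10*(-1)/25 = -45 - 5*(-2/25) = -45 + ⅖ = -223/5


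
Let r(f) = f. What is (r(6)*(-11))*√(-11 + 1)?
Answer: -66*I*√10 ≈ -208.71*I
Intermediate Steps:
(r(6)*(-11))*√(-11 + 1) = (6*(-11))*√(-11 + 1) = -66*I*√10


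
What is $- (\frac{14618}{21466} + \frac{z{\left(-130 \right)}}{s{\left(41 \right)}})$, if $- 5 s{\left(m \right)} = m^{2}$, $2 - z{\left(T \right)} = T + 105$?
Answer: $- \frac{10837474}{18042173} \approx -0.60067$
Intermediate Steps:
$z{\left(T \right)} = -103 - T$ ($z{\left(T \right)} = 2 - \left(T + 105\right) = 2 - \left(105 + T\right) = -103 - T$)
$s{\left(m \right)} = - \frac{m^{2}}{5}$
$- (\frac{14618}{21466} + \frac{z{\left(-130 \right)}}{s{\left(41 \right)}}) = - (\frac{14618}{21466} + \frac{-103 - -130}{\left(- \frac{1}{5}\right) 41^{2}}) = - (14618 \cdot \frac{1}{21466} + \frac{-103 + 130}{\left(- \frac{1}{5}\right) 1681}) = - (\frac{7309}{10733} + \frac{27}{- \frac{1681}{5}}) = - (\frac{7309}{10733} + 27 \left(- \frac{5}{1681}\right)) = - (\frac{7309}{10733} - \frac{135}{1681}) = \left(-1\right) \frac{10837474}{18042173} = - \frac{10837474}{18042173}$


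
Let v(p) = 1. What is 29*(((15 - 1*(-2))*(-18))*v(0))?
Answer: -8874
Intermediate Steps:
29*(((15 - 1*(-2))*(-18))*v(0)) = 29*(((15 - 1*(-2))*(-18))*1) = 29*(((15 + 2)*(-18))*1) = 29*((17*(-18))*1) = 29*(-306*1) = 29*(-306) = -8874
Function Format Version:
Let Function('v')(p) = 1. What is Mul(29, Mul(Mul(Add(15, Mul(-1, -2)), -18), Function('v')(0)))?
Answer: -8874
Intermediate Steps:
Mul(29, Mul(Mul(Add(15, Mul(-1, -2)), -18), Function('v')(0))) = Mul(29, Mul(Mul(Add(15, Mul(-1, -2)), -18), 1)) = Mul(29, Mul(Mul(Add(15, 2), -18), 1)) = Mul(29, Mul(Mul(17, -18), 1)) = Mul(29, Mul(-306, 1)) = Mul(29, -306) = -8874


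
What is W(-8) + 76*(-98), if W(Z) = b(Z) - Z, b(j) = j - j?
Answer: -7440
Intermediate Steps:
b(j) = 0
W(Z) = -Z (W(Z) = 0 - Z = -Z)
W(-8) + 76*(-98) = -1*(-8) + 76*(-98) = 8 - 7448 = -7440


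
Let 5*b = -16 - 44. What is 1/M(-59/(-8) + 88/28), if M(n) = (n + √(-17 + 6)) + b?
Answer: -4648/41385 - 3136*I*√11/41385 ≈ -0.11231 - 0.25132*I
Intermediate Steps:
b = -12 (b = (-16 - 44)/5 = (⅕)*(-60) = -12)
M(n) = -12 + n + I*√11 (M(n) = (n + √(-17 + 6)) - 12 = (n + √(-11)) - 12 = (n + I*√11) - 12 = -12 + n + I*√11)
1/M(-59/(-8) + 88/28) = 1/(-12 + (-59/(-8) + 88/28) + I*√11) = 1/(-12 + (-59*(-⅛) + 88*(1/28)) + I*√11) = 1/(-12 + (59/8 + 22/7) + I*√11) = 1/(-12 + 589/56 + I*√11) = 1/(-83/56 + I*√11)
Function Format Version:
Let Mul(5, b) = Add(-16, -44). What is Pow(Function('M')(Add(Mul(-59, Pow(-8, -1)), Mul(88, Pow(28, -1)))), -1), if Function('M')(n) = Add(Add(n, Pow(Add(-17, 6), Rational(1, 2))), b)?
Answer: Add(Rational(-4648, 41385), Mul(Rational(-3136, 41385), I, Pow(11, Rational(1, 2)))) ≈ Add(-0.11231, Mul(-0.25132, I))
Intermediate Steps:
b = -12 (b = Mul(Rational(1, 5), Add(-16, -44)) = Mul(Rational(1, 5), -60) = -12)
Function('M')(n) = Add(-12, n, Mul(I, Pow(11, Rational(1, 2)))) (Function('M')(n) = Add(Add(n, Pow(Add(-17, 6), Rational(1, 2))), -12) = Add(Add(n, Pow(-11, Rational(1, 2))), -12) = Add(Add(n, Mul(I, Pow(11, Rational(1, 2)))), -12) = Add(-12, n, Mul(I, Pow(11, Rational(1, 2)))))
Pow(Function('M')(Add(Mul(-59, Pow(-8, -1)), Mul(88, Pow(28, -1)))), -1) = Pow(Add(-12, Add(Mul(-59, Pow(-8, -1)), Mul(88, Pow(28, -1))), Mul(I, Pow(11, Rational(1, 2)))), -1) = Pow(Add(-12, Add(Mul(-59, Rational(-1, 8)), Mul(88, Rational(1, 28))), Mul(I, Pow(11, Rational(1, 2)))), -1) = Pow(Add(-12, Add(Rational(59, 8), Rational(22, 7)), Mul(I, Pow(11, Rational(1, 2)))), -1) = Pow(Add(-12, Rational(589, 56), Mul(I, Pow(11, Rational(1, 2)))), -1) = Pow(Add(Rational(-83, 56), Mul(I, Pow(11, Rational(1, 2)))), -1)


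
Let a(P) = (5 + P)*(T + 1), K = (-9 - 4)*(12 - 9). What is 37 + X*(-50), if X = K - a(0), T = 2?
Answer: 2737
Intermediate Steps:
K = -39 (K = -13*3 = -39)
a(P) = 15 + 3*P (a(P) = (5 + P)*(2 + 1) = (5 + P)*3 = 15 + 3*P)
X = -54 (X = -39 - (15 + 3*0) = -39 - (15 + 0) = -39 - 1*15 = -39 - 15 = -54)
37 + X*(-50) = 37 - 54*(-50) = 37 + 2700 = 2737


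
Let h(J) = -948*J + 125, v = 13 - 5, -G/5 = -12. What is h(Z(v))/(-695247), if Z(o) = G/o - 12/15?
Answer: 31133/3476235 ≈ 0.0089560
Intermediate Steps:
G = 60 (G = -5*(-12) = 60)
v = 8
Z(o) = -⅘ + 60/o (Z(o) = 60/o - 12/15 = 60/o - 12*1/15 = 60/o - ⅘ = -⅘ + 60/o)
h(J) = 125 - 948*J
h(Z(v))/(-695247) = (125 - 948*(-⅘ + 60/8))/(-695247) = (125 - 948*(-⅘ + 60*(⅛)))*(-1/695247) = (125 - 948*(-⅘ + 15/2))*(-1/695247) = (125 - 948*67/10)*(-1/695247) = (125 - 31758/5)*(-1/695247) = -31133/5*(-1/695247) = 31133/3476235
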